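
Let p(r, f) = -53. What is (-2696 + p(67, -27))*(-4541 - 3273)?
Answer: 21480686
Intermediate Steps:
(-2696 + p(67, -27))*(-4541 - 3273) = (-2696 - 53)*(-4541 - 3273) = -2749*(-7814) = 21480686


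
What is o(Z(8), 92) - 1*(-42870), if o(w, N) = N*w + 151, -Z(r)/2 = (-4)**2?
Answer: 40077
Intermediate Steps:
Z(r) = -32 (Z(r) = -2*(-4)**2 = -2*16 = -32)
o(w, N) = 151 + N*w
o(Z(8), 92) - 1*(-42870) = (151 + 92*(-32)) - 1*(-42870) = (151 - 2944) + 42870 = -2793 + 42870 = 40077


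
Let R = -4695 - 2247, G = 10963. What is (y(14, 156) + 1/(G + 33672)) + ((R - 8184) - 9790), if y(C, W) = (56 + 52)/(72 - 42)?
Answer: -1111964973/44635 ≈ -24912.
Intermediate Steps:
R = -6942
y(C, W) = 18/5 (y(C, W) = 108/30 = 108*(1/30) = 18/5)
(y(14, 156) + 1/(G + 33672)) + ((R - 8184) - 9790) = (18/5 + 1/(10963 + 33672)) + ((-6942 - 8184) - 9790) = (18/5 + 1/44635) + (-15126 - 9790) = (18/5 + 1/44635) - 24916 = 160687/44635 - 24916 = -1111964973/44635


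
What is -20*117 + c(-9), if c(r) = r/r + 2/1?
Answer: -2337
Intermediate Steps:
c(r) = 3 (c(r) = 1 + 2*1 = 1 + 2 = 3)
-20*117 + c(-9) = -20*117 + 3 = -2340 + 3 = -2337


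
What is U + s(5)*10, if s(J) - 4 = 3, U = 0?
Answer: 70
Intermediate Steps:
s(J) = 7 (s(J) = 4 + 3 = 7)
U + s(5)*10 = 0 + 7*10 = 0 + 70 = 70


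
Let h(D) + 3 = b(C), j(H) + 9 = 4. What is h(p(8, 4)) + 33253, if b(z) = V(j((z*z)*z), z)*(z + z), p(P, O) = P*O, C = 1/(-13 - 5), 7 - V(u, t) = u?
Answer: 99746/3 ≈ 33249.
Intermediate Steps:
j(H) = -5 (j(H) = -9 + 4 = -5)
V(u, t) = 7 - u
C = -1/18 (C = 1/(-18) = -1/18 ≈ -0.055556)
p(P, O) = O*P
b(z) = 24*z (b(z) = (7 - 1*(-5))*(z + z) = (7 + 5)*(2*z) = 12*(2*z) = 24*z)
h(D) = -13/3 (h(D) = -3 + 24*(-1/18) = -3 - 4/3 = -13/3)
h(p(8, 4)) + 33253 = -13/3 + 33253 = 99746/3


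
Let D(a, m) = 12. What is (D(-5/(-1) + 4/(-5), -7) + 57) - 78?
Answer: -9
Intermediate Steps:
(D(-5/(-1) + 4/(-5), -7) + 57) - 78 = (12 + 57) - 78 = 69 - 78 = -9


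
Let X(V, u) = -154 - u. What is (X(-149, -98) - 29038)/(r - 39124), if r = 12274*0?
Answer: 14547/19562 ≈ 0.74364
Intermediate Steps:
r = 0
(X(-149, -98) - 29038)/(r - 39124) = ((-154 - 1*(-98)) - 29038)/(0 - 39124) = ((-154 + 98) - 29038)/(-39124) = (-56 - 29038)*(-1/39124) = -29094*(-1/39124) = 14547/19562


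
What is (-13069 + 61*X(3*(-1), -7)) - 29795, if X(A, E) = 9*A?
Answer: -44511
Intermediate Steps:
(-13069 + 61*X(3*(-1), -7)) - 29795 = (-13069 + 61*(9*(3*(-1)))) - 29795 = (-13069 + 61*(9*(-3))) - 29795 = (-13069 + 61*(-27)) - 29795 = (-13069 - 1647) - 29795 = -14716 - 29795 = -44511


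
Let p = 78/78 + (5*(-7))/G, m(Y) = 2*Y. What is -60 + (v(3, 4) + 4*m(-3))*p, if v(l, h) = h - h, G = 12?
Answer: -14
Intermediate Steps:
v(l, h) = 0
p = -23/12 (p = 78/78 + (5*(-7))/12 = 78*(1/78) - 35*1/12 = 1 - 35/12 = -23/12 ≈ -1.9167)
-60 + (v(3, 4) + 4*m(-3))*p = -60 + (0 + 4*(2*(-3)))*(-23/12) = -60 + (0 + 4*(-6))*(-23/12) = -60 + (0 - 24)*(-23/12) = -60 - 24*(-23/12) = -60 + 46 = -14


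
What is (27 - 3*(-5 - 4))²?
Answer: 2916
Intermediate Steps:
(27 - 3*(-5 - 4))² = (27 - 3*(-9))² = (27 + 27)² = 54² = 2916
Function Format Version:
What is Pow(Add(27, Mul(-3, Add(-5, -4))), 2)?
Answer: 2916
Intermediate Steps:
Pow(Add(27, Mul(-3, Add(-5, -4))), 2) = Pow(Add(27, Mul(-3, -9)), 2) = Pow(Add(27, 27), 2) = Pow(54, 2) = 2916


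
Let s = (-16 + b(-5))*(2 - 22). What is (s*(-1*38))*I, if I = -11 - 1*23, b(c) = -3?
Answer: 490960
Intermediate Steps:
I = -34 (I = -11 - 23 = -34)
s = 380 (s = (-16 - 3)*(2 - 22) = -19*(-20) = 380)
(s*(-1*38))*I = (380*(-1*38))*(-34) = (380*(-38))*(-34) = -14440*(-34) = 490960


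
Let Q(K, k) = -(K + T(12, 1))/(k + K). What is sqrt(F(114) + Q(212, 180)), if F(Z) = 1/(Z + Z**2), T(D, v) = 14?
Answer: I*sqrt(4854744435)/91770 ≈ 0.75925*I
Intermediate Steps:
Q(K, k) = -(14 + K)/(K + k) (Q(K, k) = -(K + 14)/(k + K) = -(14 + K)/(K + k))
sqrt(F(114) + Q(212, 180)) = sqrt(1/(114*(1 + 114)) + (-14 - 1*212)/(212 + 180)) = sqrt((1/114)/115 + (-14 - 212)/392) = sqrt((1/114)*(1/115) + (1/392)*(-226)) = sqrt(1/13110 - 113/196) = sqrt(-740617/1284780) = I*sqrt(4854744435)/91770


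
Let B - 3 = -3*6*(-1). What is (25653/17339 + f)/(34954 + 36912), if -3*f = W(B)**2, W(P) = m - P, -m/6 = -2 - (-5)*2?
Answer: -13745670/623042287 ≈ -0.022062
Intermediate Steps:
m = -48 (m = -6*(-2 - (-5)*2) = -6*(-2 - 1*(-10)) = -6*(-2 + 10) = -6*8 = -48)
B = 21 (B = 3 - 3*6*(-1) = 3 - 18*(-1) = 3 + 18 = 21)
W(P) = -48 - P
f = -1587 (f = -(-48 - 1*21)**2/3 = -(-48 - 21)**2/3 = -1/3*(-69)**2 = -1/3*4761 = -1587)
(25653/17339 + f)/(34954 + 36912) = (25653/17339 - 1587)/(34954 + 36912) = (25653*(1/17339) - 1587)/71866 = (25653/17339 - 1587)*(1/71866) = -27491340/17339*1/71866 = -13745670/623042287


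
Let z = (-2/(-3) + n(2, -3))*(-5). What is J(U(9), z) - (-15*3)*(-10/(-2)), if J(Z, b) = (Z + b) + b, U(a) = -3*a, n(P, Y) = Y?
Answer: 664/3 ≈ 221.33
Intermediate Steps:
z = 35/3 (z = (-2/(-3) - 3)*(-5) = (-2*(-⅓) - 3)*(-5) = (⅔ - 3)*(-5) = -7/3*(-5) = 35/3 ≈ 11.667)
J(Z, b) = Z + 2*b
J(U(9), z) - (-15*3)*(-10/(-2)) = (-3*9 + 2*(35/3)) - (-15*3)*(-10/(-2)) = (-27 + 70/3) - (-45)*(-10*(-½)) = -11/3 - (-45)*5 = -11/3 - 1*(-225) = -11/3 + 225 = 664/3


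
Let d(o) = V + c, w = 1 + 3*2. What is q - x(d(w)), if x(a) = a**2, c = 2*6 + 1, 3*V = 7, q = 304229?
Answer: 2735945/9 ≈ 3.0399e+5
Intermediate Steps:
V = 7/3 (V = (1/3)*7 = 7/3 ≈ 2.3333)
c = 13 (c = 12 + 1 = 13)
w = 7 (w = 1 + 6 = 7)
d(o) = 46/3 (d(o) = 7/3 + 13 = 46/3)
q - x(d(w)) = 304229 - (46/3)**2 = 304229 - 1*2116/9 = 304229 - 2116/9 = 2735945/9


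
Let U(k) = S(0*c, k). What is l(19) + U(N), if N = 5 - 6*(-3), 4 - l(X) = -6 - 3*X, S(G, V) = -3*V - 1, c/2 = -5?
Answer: -3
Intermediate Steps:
c = -10 (c = 2*(-5) = -10)
S(G, V) = -1 - 3*V
l(X) = 10 + 3*X (l(X) = 4 - (-6 - 3*X) = 4 + (6 + 3*X) = 10 + 3*X)
N = 23 (N = 5 + 18 = 23)
U(k) = -1 - 3*k
l(19) + U(N) = (10 + 3*19) + (-1 - 3*23) = (10 + 57) + (-1 - 69) = 67 - 70 = -3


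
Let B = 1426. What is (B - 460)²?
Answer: 933156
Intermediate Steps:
(B - 460)² = (1426 - 460)² = 966² = 933156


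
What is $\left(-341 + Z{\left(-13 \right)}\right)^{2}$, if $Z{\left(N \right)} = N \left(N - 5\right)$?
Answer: $11449$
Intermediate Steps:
$Z{\left(N \right)} = N \left(-5 + N\right)$
$\left(-341 + Z{\left(-13 \right)}\right)^{2} = \left(-341 - 13 \left(-5 - 13\right)\right)^{2} = \left(-341 - -234\right)^{2} = \left(-341 + 234\right)^{2} = \left(-107\right)^{2} = 11449$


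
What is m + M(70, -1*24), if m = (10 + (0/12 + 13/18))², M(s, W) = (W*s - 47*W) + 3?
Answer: -140627/324 ≈ -434.03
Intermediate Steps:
M(s, W) = 3 - 47*W + W*s (M(s, W) = (-47*W + W*s) + 3 = 3 - 47*W + W*s)
m = 37249/324 (m = (10 + (0*(1/12) + 13*(1/18)))² = (10 + (0 + 13/18))² = (10 + 13/18)² = (193/18)² = 37249/324 ≈ 114.97)
m + M(70, -1*24) = 37249/324 + (3 - (-47)*24 - 1*24*70) = 37249/324 + (3 - 47*(-24) - 24*70) = 37249/324 + (3 + 1128 - 1680) = 37249/324 - 549 = -140627/324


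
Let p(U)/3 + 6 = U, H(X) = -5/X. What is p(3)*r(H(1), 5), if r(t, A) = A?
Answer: -45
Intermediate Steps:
p(U) = -18 + 3*U
p(3)*r(H(1), 5) = (-18 + 3*3)*5 = (-18 + 9)*5 = -9*5 = -45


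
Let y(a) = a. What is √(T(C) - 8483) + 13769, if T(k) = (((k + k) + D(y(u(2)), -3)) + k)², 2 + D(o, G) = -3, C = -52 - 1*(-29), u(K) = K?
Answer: 13769 + I*√3007 ≈ 13769.0 + 54.836*I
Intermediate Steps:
C = -23 (C = -52 + 29 = -23)
D(o, G) = -5 (D(o, G) = -2 - 3 = -5)
T(k) = (-5 + 3*k)² (T(k) = (((k + k) - 5) + k)² = ((2*k - 5) + k)² = ((-5 + 2*k) + k)² = (-5 + 3*k)²)
√(T(C) - 8483) + 13769 = √((-5 + 3*(-23))² - 8483) + 13769 = √((-5 - 69)² - 8483) + 13769 = √((-74)² - 8483) + 13769 = √(5476 - 8483) + 13769 = √(-3007) + 13769 = I*√3007 + 13769 = 13769 + I*√3007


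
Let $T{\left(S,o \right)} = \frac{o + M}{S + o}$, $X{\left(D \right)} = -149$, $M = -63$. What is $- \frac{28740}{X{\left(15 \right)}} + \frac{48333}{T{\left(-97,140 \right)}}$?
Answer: $\frac{311882511}{11473} \approx 27184.0$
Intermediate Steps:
$T{\left(S,o \right)} = \frac{-63 + o}{S + o}$ ($T{\left(S,o \right)} = \frac{o - 63}{S + o} = \frac{-63 + o}{S + o}$)
$- \frac{28740}{X{\left(15 \right)}} + \frac{48333}{T{\left(-97,140 \right)}} = - \frac{28740}{-149} + \frac{48333}{\frac{1}{-97 + 140} \left(-63 + 140\right)} = \left(-28740\right) \left(- \frac{1}{149}\right) + \frac{48333}{\frac{1}{43} \cdot 77} = \frac{28740}{149} + \frac{48333}{\frac{1}{43} \cdot 77} = \frac{28740}{149} + \frac{48333}{\frac{77}{43}} = \frac{28740}{149} + 48333 \cdot \frac{43}{77} = \frac{28740}{149} + \frac{2078319}{77} = \frac{311882511}{11473}$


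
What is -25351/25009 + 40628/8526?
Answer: 57137359/15230481 ≈ 3.7515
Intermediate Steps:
-25351/25009 + 40628/8526 = -25351*1/25009 + 40628*(1/8526) = -25351/25009 + 2902/609 = 57137359/15230481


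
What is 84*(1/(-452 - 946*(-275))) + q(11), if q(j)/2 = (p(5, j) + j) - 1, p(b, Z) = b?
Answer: 1922264/64075 ≈ 30.000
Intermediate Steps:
q(j) = 8 + 2*j (q(j) = 2*((5 + j) - 1) = 2*(4 + j) = 8 + 2*j)
84*(1/(-452 - 946*(-275))) + q(11) = 84*(1/(-452 - 946*(-275))) + (8 + 2*11) = 84*(-1/275/(-1398)) + (8 + 22) = 84*(-1/1398*(-1/275)) + 30 = 84*(1/384450) + 30 = 14/64075 + 30 = 1922264/64075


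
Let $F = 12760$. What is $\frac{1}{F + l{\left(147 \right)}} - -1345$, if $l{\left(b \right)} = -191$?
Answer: $\frac{16905306}{12569} \approx 1345.0$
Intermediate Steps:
$\frac{1}{F + l{\left(147 \right)}} - -1345 = \frac{1}{12760 - 191} - -1345 = \frac{1}{12569} + 1345 = \frac{16905306}{12569}$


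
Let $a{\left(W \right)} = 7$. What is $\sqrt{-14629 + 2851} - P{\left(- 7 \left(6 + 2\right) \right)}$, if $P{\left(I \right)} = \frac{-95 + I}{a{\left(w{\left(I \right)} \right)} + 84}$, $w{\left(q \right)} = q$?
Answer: $\frac{151}{91} + i \sqrt{11778} \approx 1.6593 + 108.53 i$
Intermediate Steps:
$P{\left(I \right)} = - \frac{95}{91} + \frac{I}{91}$ ($P{\left(I \right)} = \frac{-95 + I}{7 + 84} = \frac{-95 + I}{91} = \left(-95 + I\right) \frac{1}{91} = - \frac{95}{91} + \frac{I}{91}$)
$\sqrt{-14629 + 2851} - P{\left(- 7 \left(6 + 2\right) \right)} = \sqrt{-14629 + 2851} - \left(- \frac{95}{91} + \frac{\left(-7\right) \left(6 + 2\right)}{91}\right) = \sqrt{-11778} - \left(- \frac{95}{91} + \frac{\left(-7\right) 8}{91}\right) = i \sqrt{11778} - \left(- \frac{95}{91} + \frac{1}{91} \left(-56\right)\right) = i \sqrt{11778} - \left(- \frac{95}{91} - \frac{8}{13}\right) = i \sqrt{11778} - - \frac{151}{91} = i \sqrt{11778} + \frac{151}{91} = \frac{151}{91} + i \sqrt{11778}$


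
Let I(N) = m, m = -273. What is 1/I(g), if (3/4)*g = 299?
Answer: -1/273 ≈ -0.0036630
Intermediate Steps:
g = 1196/3 (g = (4/3)*299 = 1196/3 ≈ 398.67)
I(N) = -273
1/I(g) = 1/(-273) = -1/273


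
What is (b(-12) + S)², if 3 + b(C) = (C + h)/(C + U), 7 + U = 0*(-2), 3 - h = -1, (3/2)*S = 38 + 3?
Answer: 1990921/3249 ≈ 612.78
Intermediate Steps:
S = 82/3 (S = 2*(38 + 3)/3 = (⅔)*41 = 82/3 ≈ 27.333)
h = 4 (h = 3 - 1*(-1) = 3 + 1 = 4)
U = -7 (U = -7 + 0*(-2) = -7 + 0 = -7)
b(C) = -3 + (4 + C)/(-7 + C) (b(C) = -3 + (C + 4)/(C - 7) = -3 + (4 + C)/(-7 + C))
(b(-12) + S)² = ((25 - 2*(-12))/(-7 - 12) + 82/3)² = ((25 + 24)/(-19) + 82/3)² = (-1/19*49 + 82/3)² = (-49/19 + 82/3)² = (1411/57)² = 1990921/3249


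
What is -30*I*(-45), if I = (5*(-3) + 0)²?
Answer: 303750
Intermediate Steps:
I = 225 (I = (-15 + 0)² = (-15)² = 225)
-30*I*(-45) = -30*225*(-45) = -6750*(-45) = 303750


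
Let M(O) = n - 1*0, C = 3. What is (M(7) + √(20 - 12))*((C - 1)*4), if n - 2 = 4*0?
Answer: 16 + 16*√2 ≈ 38.627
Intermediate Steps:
n = 2 (n = 2 + 4*0 = 2 + 0 = 2)
M(O) = 2 (M(O) = 2 - 1*0 = 2 + 0 = 2)
(M(7) + √(20 - 12))*((C - 1)*4) = (2 + √(20 - 12))*((3 - 1)*4) = (2 + √8)*(2*4) = (2 + 2*√2)*8 = 16 + 16*√2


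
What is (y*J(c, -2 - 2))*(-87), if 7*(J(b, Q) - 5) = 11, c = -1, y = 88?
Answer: -352176/7 ≈ -50311.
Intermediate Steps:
J(b, Q) = 46/7 (J(b, Q) = 5 + (1/7)*11 = 5 + 11/7 = 46/7)
(y*J(c, -2 - 2))*(-87) = (88*(46/7))*(-87) = (4048/7)*(-87) = -352176/7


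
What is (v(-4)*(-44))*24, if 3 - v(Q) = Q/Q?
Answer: -2112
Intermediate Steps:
v(Q) = 2 (v(Q) = 3 - Q/Q = 3 - 1*1 = 3 - 1 = 2)
(v(-4)*(-44))*24 = (2*(-44))*24 = -88*24 = -2112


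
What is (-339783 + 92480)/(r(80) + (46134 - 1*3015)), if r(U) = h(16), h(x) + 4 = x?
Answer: -247303/43131 ≈ -5.7338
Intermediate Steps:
h(x) = -4 + x
r(U) = 12 (r(U) = -4 + 16 = 12)
(-339783 + 92480)/(r(80) + (46134 - 1*3015)) = (-339783 + 92480)/(12 + (46134 - 1*3015)) = -247303/(12 + (46134 - 3015)) = -247303/(12 + 43119) = -247303/43131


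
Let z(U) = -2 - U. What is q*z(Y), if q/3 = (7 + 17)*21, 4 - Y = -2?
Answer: -12096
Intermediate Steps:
Y = 6 (Y = 4 - 1*(-2) = 4 + 2 = 6)
q = 1512 (q = 3*((7 + 17)*21) = 3*(24*21) = 3*504 = 1512)
q*z(Y) = 1512*(-2 - 1*6) = 1512*(-2 - 6) = 1512*(-8) = -12096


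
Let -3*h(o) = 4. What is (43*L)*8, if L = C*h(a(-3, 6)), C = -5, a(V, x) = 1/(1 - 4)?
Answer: 6880/3 ≈ 2293.3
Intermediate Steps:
a(V, x) = -⅓ (a(V, x) = 1/(-3) = -⅓)
h(o) = -4/3 (h(o) = -⅓*4 = -4/3)
L = 20/3 (L = -5*(-4/3) = 20/3 ≈ 6.6667)
(43*L)*8 = (43*(20/3))*8 = (860/3)*8 = 6880/3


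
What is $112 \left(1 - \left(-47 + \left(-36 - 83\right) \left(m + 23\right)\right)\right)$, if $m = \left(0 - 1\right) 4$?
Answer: $258608$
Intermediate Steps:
$m = -4$ ($m = \left(-1\right) 4 = -4$)
$112 \left(1 - \left(-47 + \left(-36 - 83\right) \left(m + 23\right)\right)\right) = 112 \left(1 - \left(-47 + \left(-36 - 83\right) \left(-4 + 23\right)\right)\right) = 112 \left(1 - \left(-47 - 2261\right)\right) = 112 \left(1 + \left(47 - -2261\right)\right) = 112 \left(1 + \left(47 + 2261\right)\right) = 112 \left(1 + 2308\right) = 112 \cdot 2309 = 258608$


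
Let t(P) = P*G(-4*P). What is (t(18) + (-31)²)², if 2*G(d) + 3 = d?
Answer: 81796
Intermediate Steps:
G(d) = -3/2 + d/2
t(P) = P*(-3/2 - 2*P) (t(P) = P*(-3/2 + (-4*P)/2) = P*(-3/2 - 2*P))
(t(18) + (-31)²)² = ((½)*18*(-3 - 4*18) + (-31)²)² = ((½)*18*(-3 - 72) + 961)² = ((½)*18*(-75) + 961)² = (-675 + 961)² = 286² = 81796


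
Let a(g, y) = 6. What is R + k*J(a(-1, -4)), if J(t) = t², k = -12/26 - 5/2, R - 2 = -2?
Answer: -1386/13 ≈ -106.62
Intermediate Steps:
R = 0 (R = 2 - 2 = 0)
k = -77/26 (k = -12*1/26 - 5*½ = -6/13 - 5/2 = -77/26 ≈ -2.9615)
R + k*J(a(-1, -4)) = 0 - 77/26*6² = 0 - 77/26*36 = 0 - 1386/13 = -1386/13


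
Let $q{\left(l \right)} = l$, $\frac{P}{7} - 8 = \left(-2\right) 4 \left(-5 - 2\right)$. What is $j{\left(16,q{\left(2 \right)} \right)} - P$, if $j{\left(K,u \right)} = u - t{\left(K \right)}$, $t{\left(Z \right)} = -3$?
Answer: $-443$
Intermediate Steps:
$P = 448$ ($P = 56 + 7 \left(-2\right) 4 \left(-5 - 2\right) = 56 + 7 \left(\left(-8\right) \left(-7\right)\right) = 56 + 7 \cdot 56 = 56 + 392 = 448$)
$j{\left(K,u \right)} = 3 + u$ ($j{\left(K,u \right)} = u - -3 = u + 3 = 3 + u$)
$j{\left(16,q{\left(2 \right)} \right)} - P = \left(3 + 2\right) - 448 = 5 - 448 = -443$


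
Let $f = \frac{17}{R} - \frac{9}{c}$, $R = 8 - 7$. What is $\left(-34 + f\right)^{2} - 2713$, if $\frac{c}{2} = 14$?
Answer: $- \frac{1891767}{784} \approx -2413.0$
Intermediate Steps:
$c = 28$ ($c = 2 \cdot 14 = 28$)
$R = 1$ ($R = 8 - 7 = 1$)
$f = \frac{467}{28}$ ($f = \frac{17}{1} - \frac{9}{28} = 17 \cdot 1 - \frac{9}{28} = 17 - \frac{9}{28} = \frac{467}{28} \approx 16.679$)
$\left(-34 + f\right)^{2} - 2713 = \left(-34 + \frac{467}{28}\right)^{2} - 2713 = \left(- \frac{485}{28}\right)^{2} - 2713 = \frac{235225}{784} - 2713 = - \frac{1891767}{784}$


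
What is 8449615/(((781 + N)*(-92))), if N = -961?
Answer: 1689923/3312 ≈ 510.24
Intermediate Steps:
8449615/(((781 + N)*(-92))) = 8449615/(((781 - 961)*(-92))) = 8449615/((-180*(-92))) = 8449615/16560 = 8449615*(1/16560) = 1689923/3312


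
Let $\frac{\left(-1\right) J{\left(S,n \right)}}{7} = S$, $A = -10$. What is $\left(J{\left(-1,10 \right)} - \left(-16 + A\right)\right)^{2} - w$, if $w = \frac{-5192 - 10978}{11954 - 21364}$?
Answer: $\frac{1023132}{941} \approx 1087.3$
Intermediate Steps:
$J{\left(S,n \right)} = - 7 S$
$w = \frac{1617}{941}$ ($w = \frac{-5192 - 10978}{-9410} = \left(-5192 - 10978\right) \left(- \frac{1}{9410}\right) = \left(-16170\right) \left(- \frac{1}{9410}\right) = \frac{1617}{941} \approx 1.7184$)
$\left(J{\left(-1,10 \right)} - \left(-16 + A\right)\right)^{2} - w = \left(\left(-7\right) \left(-1\right) + \left(16 - -10\right)\right)^{2} - \frac{1617}{941} = \left(7 + \left(16 + 10\right)\right)^{2} - \frac{1617}{941} = \left(7 + 26\right)^{2} - \frac{1617}{941} = 33^{2} - \frac{1617}{941} = 1089 - \frac{1617}{941} = \frac{1023132}{941}$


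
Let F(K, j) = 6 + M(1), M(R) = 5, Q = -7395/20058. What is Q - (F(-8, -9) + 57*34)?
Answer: -13033479/6686 ≈ -1949.4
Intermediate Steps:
Q = -2465/6686 (Q = -7395*1/20058 = -2465/6686 ≈ -0.36868)
F(K, j) = 11 (F(K, j) = 6 + 5 = 11)
Q - (F(-8, -9) + 57*34) = -2465/6686 - (11 + 57*34) = -2465/6686 - (11 + 1938) = -2465/6686 - 1*1949 = -2465/6686 - 1949 = -13033479/6686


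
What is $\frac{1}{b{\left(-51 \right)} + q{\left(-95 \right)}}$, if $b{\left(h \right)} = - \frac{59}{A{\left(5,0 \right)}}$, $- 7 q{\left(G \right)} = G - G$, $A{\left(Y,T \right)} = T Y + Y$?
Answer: $- \frac{5}{59} \approx -0.084746$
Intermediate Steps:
$A{\left(Y,T \right)} = Y + T Y$
$q{\left(G \right)} = 0$ ($q{\left(G \right)} = - \frac{G - G}{7} = \left(- \frac{1}{7}\right) 0 = 0$)
$b{\left(h \right)} = - \frac{59}{5}$ ($b{\left(h \right)} = - \frac{59}{5 \left(1 + 0\right)} = - \frac{59}{5 \cdot 1} = - \frac{59}{5}$)
$\frac{1}{b{\left(-51 \right)} + q{\left(-95 \right)}} = \frac{1}{- \frac{59}{5} + 0} = \frac{1}{- \frac{59}{5}} = - \frac{5}{59}$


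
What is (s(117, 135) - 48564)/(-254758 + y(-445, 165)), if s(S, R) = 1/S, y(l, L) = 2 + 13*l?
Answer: 5681987/30483297 ≈ 0.18640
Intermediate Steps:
(s(117, 135) - 48564)/(-254758 + y(-445, 165)) = (1/117 - 48564)/(-254758 + (2 + 13*(-445))) = (1/117 - 48564)/(-254758 + (2 - 5785)) = -5681987/(117*(-254758 - 5783)) = -5681987/117/(-260541) = -5681987/117*(-1/260541) = 5681987/30483297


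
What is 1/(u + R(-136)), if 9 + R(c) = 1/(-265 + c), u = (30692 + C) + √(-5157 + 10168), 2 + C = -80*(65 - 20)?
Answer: 4354651480/117927500096589 - 160801*√5011/117927500096589 ≈ 3.6830e-5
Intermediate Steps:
C = -3602 (C = -2 - 80*(65 - 20) = -2 - 80*45 = -2 - 3600 = -3602)
u = 27090 + √5011 (u = (30692 - 3602) + √(-5157 + 10168) = 27090 + √5011 ≈ 27161.)
R(c) = -9 + 1/(-265 + c)
1/(u + R(-136)) = 1/((27090 + √5011) + (2386 - 9*(-136))/(-265 - 136)) = 1/((27090 + √5011) + (2386 + 1224)/(-401)) = 1/((27090 + √5011) - 1/401*3610) = 1/((27090 + √5011) - 3610/401) = 1/(10859480/401 + √5011)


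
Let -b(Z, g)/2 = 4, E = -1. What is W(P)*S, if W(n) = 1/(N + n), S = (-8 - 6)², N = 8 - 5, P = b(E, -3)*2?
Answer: -196/13 ≈ -15.077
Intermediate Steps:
b(Z, g) = -8 (b(Z, g) = -2*4 = -8)
P = -16 (P = -8*2 = -16)
N = 3
S = 196 (S = (-14)² = 196)
W(n) = 1/(3 + n)
W(P)*S = 196/(3 - 16) = 196/(-13) = -1/13*196 = -196/13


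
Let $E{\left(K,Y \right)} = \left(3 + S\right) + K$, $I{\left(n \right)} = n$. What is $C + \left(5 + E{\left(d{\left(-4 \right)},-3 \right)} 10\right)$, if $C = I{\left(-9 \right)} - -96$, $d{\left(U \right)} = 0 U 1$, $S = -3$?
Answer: $92$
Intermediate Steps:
$d{\left(U \right)} = 0$ ($d{\left(U \right)} = 0 \cdot 1 = 0$)
$E{\left(K,Y \right)} = K$ ($E{\left(K,Y \right)} = \left(3 - 3\right) + K = 0 + K = K$)
$C = 87$ ($C = -9 - -96 = -9 + 96 = 87$)
$C + \left(5 + E{\left(d{\left(-4 \right)},-3 \right)} 10\right) = 87 + \left(5 + 0 \cdot 10\right) = 87 + \left(5 + 0\right) = 87 + 5 = 92$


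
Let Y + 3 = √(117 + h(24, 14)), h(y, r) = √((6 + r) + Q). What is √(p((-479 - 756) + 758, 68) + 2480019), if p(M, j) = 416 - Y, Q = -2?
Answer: √(2480438 - √3*√(39 + √2)) ≈ 1574.9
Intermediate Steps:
h(y, r) = √(4 + r) (h(y, r) = √((6 + r) - 2) = √(4 + r))
Y = -3 + √(117 + 3*√2) (Y = -3 + √(117 + √(4 + 14)) = -3 + √(117 + √18) = -3 + √(117 + 3*√2) ≈ 8.0110)
p(M, j) = 419 - √(117 + 3*√2) (p(M, j) = 416 - (-3 + √(117 + 3*√2)) = 416 + (3 - √(117 + 3*√2)) = 419 - √(117 + 3*√2))
√(p((-479 - 756) + 758, 68) + 2480019) = √((419 - √(117 + 3*√2)) + 2480019) = √(2480438 - √(117 + 3*√2))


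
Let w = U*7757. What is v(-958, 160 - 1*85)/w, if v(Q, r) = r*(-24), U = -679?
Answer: 1800/5267003 ≈ 0.00034175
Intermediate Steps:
v(Q, r) = -24*r
w = -5267003 (w = -679*7757 = -5267003)
v(-958, 160 - 1*85)/w = -24*(160 - 1*85)/(-5267003) = -24*(160 - 85)*(-1/5267003) = -24*75*(-1/5267003) = -1800*(-1/5267003) = 1800/5267003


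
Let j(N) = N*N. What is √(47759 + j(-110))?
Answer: 9*√739 ≈ 244.66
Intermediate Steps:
j(N) = N²
√(47759 + j(-110)) = √(47759 + (-110)²) = √(47759 + 12100) = √59859 = 9*√739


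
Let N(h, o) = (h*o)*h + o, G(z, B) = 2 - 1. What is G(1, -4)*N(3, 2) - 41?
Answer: -21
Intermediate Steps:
G(z, B) = 1
N(h, o) = o + o*h² (N(h, o) = o*h² + o = o + o*h²)
G(1, -4)*N(3, 2) - 41 = 1*(2*(1 + 3²)) - 41 = 1*(2*(1 + 9)) - 41 = 1*(2*10) - 41 = 1*20 - 41 = 20 - 41 = -21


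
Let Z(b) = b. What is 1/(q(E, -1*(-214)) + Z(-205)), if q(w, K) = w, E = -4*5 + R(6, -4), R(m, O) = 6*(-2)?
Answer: -1/237 ≈ -0.0042194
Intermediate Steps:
R(m, O) = -12
E = -32 (E = -4*5 - 12 = -20 - 12 = -32)
1/(q(E, -1*(-214)) + Z(-205)) = 1/(-32 - 205) = 1/(-237) = -1/237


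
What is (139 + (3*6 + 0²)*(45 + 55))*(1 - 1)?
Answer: 0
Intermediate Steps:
(139 + (3*6 + 0²)*(45 + 55))*(1 - 1) = (139 + (18 + 0)*100)*0 = (139 + 18*100)*0 = (139 + 1800)*0 = 1939*0 = 0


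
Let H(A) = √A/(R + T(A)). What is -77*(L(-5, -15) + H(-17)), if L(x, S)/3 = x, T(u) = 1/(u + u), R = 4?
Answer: 1155 - 2618*I*√17/135 ≈ 1155.0 - 79.958*I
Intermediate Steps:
T(u) = 1/(2*u)
L(x, S) = 3*x
H(A) = √A/(4 + 1/(2*A))
-77*(L(-5, -15) + H(-17)) = -77*(3*(-5) + 2*(-17)^(3/2)/(1 + 8*(-17))) = -77*(-15 + 2*(-17*I*√17)/(1 - 136)) = -77*(-15 + 2*(-17*I*√17)/(-135)) = -77*(-15 + 2*(-17*I*√17)*(-1/135)) = -77*(-15 + 34*I*√17/135) = 1155 - 2618*I*√17/135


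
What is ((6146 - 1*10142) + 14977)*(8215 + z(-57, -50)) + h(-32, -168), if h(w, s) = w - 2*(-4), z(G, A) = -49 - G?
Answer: 90296739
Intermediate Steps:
h(w, s) = 8 + w (h(w, s) = w + 8 = 8 + w)
((6146 - 1*10142) + 14977)*(8215 + z(-57, -50)) + h(-32, -168) = ((6146 - 1*10142) + 14977)*(8215 + (-49 - 1*(-57))) + (8 - 32) = ((6146 - 10142) + 14977)*(8215 + (-49 + 57)) - 24 = (-3996 + 14977)*(8215 + 8) - 24 = 10981*8223 - 24 = 90296763 - 24 = 90296739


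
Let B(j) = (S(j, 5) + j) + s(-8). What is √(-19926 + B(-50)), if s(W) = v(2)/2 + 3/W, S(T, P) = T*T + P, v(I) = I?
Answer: 13*I*√1654/4 ≈ 132.18*I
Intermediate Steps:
S(T, P) = P + T² (S(T, P) = T² + P = P + T²)
s(W) = 1 + 3/W (s(W) = 2/2 + 3/W = 2*(½) + 3/W = 1 + 3/W)
B(j) = 45/8 + j + j² (B(j) = ((5 + j²) + j) + (3 - 8)/(-8) = (5 + j + j²) - ⅛*(-5) = (5 + j + j²) + 5/8 = 45/8 + j + j²)
√(-19926 + B(-50)) = √(-19926 + (45/8 - 50 + (-50)²)) = √(-19926 + (45/8 - 50 + 2500)) = √(-19926 + 19645/8) = √(-139763/8) = 13*I*√1654/4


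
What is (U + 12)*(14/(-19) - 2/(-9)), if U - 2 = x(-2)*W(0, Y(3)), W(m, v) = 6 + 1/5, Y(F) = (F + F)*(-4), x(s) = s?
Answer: -704/855 ≈ -0.82339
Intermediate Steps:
Y(F) = -8*F (Y(F) = (2*F)*(-4) = -8*F)
W(m, v) = 31/5 (W(m, v) = 6 + ⅕ = 31/5)
U = -52/5 (U = 2 - 2*31/5 = 2 - 62/5 = -52/5 ≈ -10.400)
(U + 12)*(14/(-19) - 2/(-9)) = (-52/5 + 12)*(14/(-19) - 2/(-9)) = 8*(14*(-1/19) - 2*(-⅑))/5 = 8*(-14/19 + 2/9)/5 = (8/5)*(-88/171) = -704/855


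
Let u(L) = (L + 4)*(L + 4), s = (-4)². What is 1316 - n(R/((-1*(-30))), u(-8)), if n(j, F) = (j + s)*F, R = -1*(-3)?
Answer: 5292/5 ≈ 1058.4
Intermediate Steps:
s = 16
u(L) = (4 + L)² (u(L) = (4 + L)*(4 + L) = (4 + L)²)
R = 3
n(j, F) = F*(16 + j) (n(j, F) = (j + 16)*F = (16 + j)*F = F*(16 + j))
1316 - n(R/((-1*(-30))), u(-8)) = 1316 - (4 - 8)²*(16 + 3/((-1*(-30)))) = 1316 - (-4)²*(16 + 3/30) = 1316 - 16*(16 + 3*(1/30)) = 1316 - 16*(16 + ⅒) = 1316 - 16*161/10 = 1316 - 1*1288/5 = 1316 - 1288/5 = 5292/5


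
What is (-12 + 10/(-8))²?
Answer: 2809/16 ≈ 175.56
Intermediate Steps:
(-12 + 10/(-8))² = (-12 + 10*(-⅛))² = (-12 - 5/4)² = (-53/4)² = 2809/16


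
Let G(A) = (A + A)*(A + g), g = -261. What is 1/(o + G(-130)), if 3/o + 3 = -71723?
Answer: 71726/7291665157 ≈ 9.8367e-6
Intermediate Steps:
G(A) = 2*A*(-261 + A) (G(A) = (A + A)*(A - 261) = (2*A)*(-261 + A) = 2*A*(-261 + A))
o = -3/71726 (o = 3/(-3 - 71723) = 3/(-71726) = 3*(-1/71726) = -3/71726 ≈ -4.1826e-5)
1/(o + G(-130)) = 1/(-3/71726 + 2*(-130)*(-261 - 130)) = 1/(-3/71726 + 2*(-130)*(-391)) = 1/(-3/71726 + 101660) = 1/(7291665157/71726) = 71726/7291665157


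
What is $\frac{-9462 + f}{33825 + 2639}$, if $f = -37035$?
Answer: $- \frac{46497}{36464} \approx -1.2751$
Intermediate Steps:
$\frac{-9462 + f}{33825 + 2639} = \frac{-9462 - 37035}{33825 + 2639} = - \frac{46497}{36464}$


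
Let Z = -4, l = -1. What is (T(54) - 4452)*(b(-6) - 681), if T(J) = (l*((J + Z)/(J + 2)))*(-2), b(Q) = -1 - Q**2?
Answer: 22366777/7 ≈ 3.1953e+6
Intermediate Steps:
T(J) = 2*(-4 + J)/(2 + J) (T(J) = -(J - 4)/(J + 2)*(-2) = -(-4 + J)/(2 + J)*(-2) = 2*(-4 + J)/(2 + J))
(T(54) - 4452)*(b(-6) - 681) = (2*(-4 + 54)/(2 + 54) - 4452)*((-1 - 1*(-6)**2) - 681) = (2*50/56 - 4452)*((-1 - 1*36) - 681) = (2*(1/56)*50 - 4452)*((-1 - 36) - 681) = (25/14 - 4452)*(-37 - 681) = -62303/14*(-718) = 22366777/7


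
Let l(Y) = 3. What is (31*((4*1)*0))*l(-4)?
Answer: 0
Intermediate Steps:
(31*((4*1)*0))*l(-4) = (31*((4*1)*0))*3 = (31*(4*0))*3 = (31*0)*3 = 0*3 = 0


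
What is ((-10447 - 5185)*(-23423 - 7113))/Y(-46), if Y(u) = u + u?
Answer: -119334688/23 ≈ -5.1885e+6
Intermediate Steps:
Y(u) = 2*u
((-10447 - 5185)*(-23423 - 7113))/Y(-46) = ((-10447 - 5185)*(-23423 - 7113))/((2*(-46))) = -15632*(-30536)/(-92) = 477338752*(-1/92) = -119334688/23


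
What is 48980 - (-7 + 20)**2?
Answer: 48811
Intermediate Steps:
48980 - (-7 + 20)**2 = 48980 - 1*13**2 = 48980 - 1*169 = 48980 - 169 = 48811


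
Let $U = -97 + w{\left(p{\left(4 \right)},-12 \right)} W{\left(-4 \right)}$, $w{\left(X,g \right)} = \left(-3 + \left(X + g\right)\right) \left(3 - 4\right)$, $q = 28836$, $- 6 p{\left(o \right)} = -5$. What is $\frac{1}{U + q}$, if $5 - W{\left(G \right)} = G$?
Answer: $\frac{2}{57733} \approx 3.4642 \cdot 10^{-5}$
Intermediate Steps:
$p{\left(o \right)} = \frac{5}{6}$ ($p{\left(o \right)} = \left(- \frac{1}{6}\right) \left(-5\right) = \frac{5}{6}$)
$W{\left(G \right)} = 5 - G$
$w{\left(X,g \right)} = 3 - X - g$ ($w{\left(X,g \right)} = \left(-3 + X + g\right) \left(-1\right) = 3 - X - g$)
$U = \frac{61}{2}$ ($U = -97 + \left(3 - \frac{5}{6} - -12\right) \left(5 - -4\right) = -97 + \left(3 - \frac{5}{6} + 12\right) \left(5 + 4\right) = -97 + \frac{85}{6} \cdot 9 = -97 + \frac{255}{2} = \frac{61}{2} \approx 30.5$)
$\frac{1}{U + q} = \frac{1}{\frac{61}{2} + 28836} = \frac{1}{\frac{57733}{2}} = \frac{2}{57733}$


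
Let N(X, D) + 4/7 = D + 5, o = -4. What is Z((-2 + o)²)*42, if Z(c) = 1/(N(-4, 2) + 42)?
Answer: 98/113 ≈ 0.86726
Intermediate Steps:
N(X, D) = 31/7 + D (N(X, D) = -4/7 + (D + 5) = -4/7 + (5 + D) = 31/7 + D)
Z(c) = 7/339 (Z(c) = 1/((31/7 + 2) + 42) = 1/(45/7 + 42) = 1/(339/7) = 7/339)
Z((-2 + o)²)*42 = (7/339)*42 = 98/113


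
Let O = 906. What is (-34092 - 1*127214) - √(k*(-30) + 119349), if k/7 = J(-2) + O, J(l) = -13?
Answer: -161306 - I*√68181 ≈ -1.6131e+5 - 261.11*I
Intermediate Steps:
k = 6251 (k = 7*(-13 + 906) = 7*893 = 6251)
(-34092 - 1*127214) - √(k*(-30) + 119349) = (-34092 - 1*127214) - √(6251*(-30) + 119349) = (-34092 - 127214) - √(-187530 + 119349) = -161306 - √(-68181) = -161306 - I*√68181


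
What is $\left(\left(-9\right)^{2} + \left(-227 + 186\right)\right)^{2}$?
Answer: $1600$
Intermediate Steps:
$\left(\left(-9\right)^{2} + \left(-227 + 186\right)\right)^{2} = \left(81 - 41\right)^{2} = 40^{2} = 1600$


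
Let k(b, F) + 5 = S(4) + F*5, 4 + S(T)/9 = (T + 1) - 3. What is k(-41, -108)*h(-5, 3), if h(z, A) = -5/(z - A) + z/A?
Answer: 14075/24 ≈ 586.46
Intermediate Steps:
S(T) = -54 + 9*T (S(T) = -36 + 9*((T + 1) - 3) = -36 + 9*((1 + T) - 3) = -36 + 9*(-2 + T) = -36 + (-18 + 9*T) = -54 + 9*T)
k(b, F) = -23 + 5*F (k(b, F) = -5 + ((-54 + 9*4) + F*5) = -5 + ((-54 + 36) + 5*F) = -5 + (-18 + 5*F) = -23 + 5*F)
k(-41, -108)*h(-5, 3) = (-23 + 5*(-108))*((-1*(-5)² + 5*3 + 3*(-5))/(3*(3 - 1*(-5)))) = (-23 - 540)*((-1*25 + 15 - 15)/(3*(3 + 5))) = -563*(-25 + 15 - 15)/(3*8) = -563*(-25)/(3*8) = -563*(-25/24) = 14075/24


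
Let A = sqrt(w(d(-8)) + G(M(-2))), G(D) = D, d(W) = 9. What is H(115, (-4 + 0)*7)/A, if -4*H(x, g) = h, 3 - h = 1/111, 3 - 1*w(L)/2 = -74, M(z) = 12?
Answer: -sqrt(166)/222 ≈ -0.058037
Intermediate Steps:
w(L) = 154 (w(L) = 6 - 2*(-74) = 6 + 148 = 154)
h = 332/111 (h = 3 - 1/111 = 332/111 ≈ 2.9910)
H(x, g) = -83/111 (H(x, g) = -1/4*332/111 = -83/111)
A = sqrt(166) (A = sqrt(154 + 12) = sqrt(166) ≈ 12.884)
H(115, (-4 + 0)*7)/A = -83*sqrt(166)/166/111 = -sqrt(166)/222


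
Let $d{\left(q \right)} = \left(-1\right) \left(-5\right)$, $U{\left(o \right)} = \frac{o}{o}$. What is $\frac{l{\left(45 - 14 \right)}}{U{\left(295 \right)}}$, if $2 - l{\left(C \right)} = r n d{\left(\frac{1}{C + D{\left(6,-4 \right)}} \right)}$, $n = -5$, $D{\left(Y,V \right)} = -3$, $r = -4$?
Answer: $-98$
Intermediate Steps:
$U{\left(o \right)} = 1$
$d{\left(q \right)} = 5$
$l{\left(C \right)} = -98$ ($l{\left(C \right)} = 2 - \left(-4\right) \left(-5\right) 5 = 2 - 20 \cdot 5 = 2 - 100 = -98$)
$\frac{l{\left(45 - 14 \right)}}{U{\left(295 \right)}} = - \frac{98}{1} = \left(-98\right) 1 = -98$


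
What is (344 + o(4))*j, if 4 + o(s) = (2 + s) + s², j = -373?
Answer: -135026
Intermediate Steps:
o(s) = -2 + s + s² (o(s) = -4 + ((2 + s) + s²) = -4 + (2 + s + s²) = -2 + s + s²)
(344 + o(4))*j = (344 + (-2 + 4 + 4²))*(-373) = (344 + (-2 + 4 + 16))*(-373) = (344 + 18)*(-373) = 362*(-373) = -135026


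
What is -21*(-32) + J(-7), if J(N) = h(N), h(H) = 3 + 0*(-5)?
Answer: 675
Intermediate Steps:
h(H) = 3 (h(H) = 3 + 0 = 3)
J(N) = 3
-21*(-32) + J(-7) = -21*(-32) + 3 = 672 + 3 = 675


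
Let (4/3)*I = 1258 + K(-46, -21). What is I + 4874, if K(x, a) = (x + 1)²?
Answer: 29345/4 ≈ 7336.3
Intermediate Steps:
K(x, a) = (1 + x)²
I = 9849/4 (I = 3*(1258 + (1 - 46)²)/4 = 3*(1258 + (-45)²)/4 = 3*(1258 + 2025)/4 = (¾)*3283 = 9849/4 ≈ 2462.3)
I + 4874 = 9849/4 + 4874 = 29345/4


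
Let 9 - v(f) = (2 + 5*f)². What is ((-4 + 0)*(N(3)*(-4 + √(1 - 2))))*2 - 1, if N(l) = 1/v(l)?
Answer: -39/35 + I/35 ≈ -1.1143 + 0.028571*I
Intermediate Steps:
v(f) = 9 - (2 + 5*f)²
N(l) = 1/(9 - (2 + 5*l)²)
((-4 + 0)*(N(3)*(-4 + √(1 - 2))))*2 - 1 = ((-4 + 0)*((-1/(-9 + (2 + 5*3)²))*(-4 + √(1 - 2))))*2 - 1 = -4*(-1/(-9 + (2 + 15)²))*(-4 + √(-1))*2 - 1 = -4*(-1/(-9 + 17²))*(-4 + I)*2 - 1 = -4*(-1/(-9 + 289))*(-4 + I)*2 - 1 = -4*(-1/280)*(-4 + I)*2 - 1 = -4*(-1*1/280)*(-4 + I)*2 - 1 = -(-1)*(-4 + I)/70*2 - 1 = -4*(1/70 - I/280)*2 - 1 = (-2/35 + I/70)*2 - 1 = (-4/35 + I/35) - 1 = -39/35 + I/35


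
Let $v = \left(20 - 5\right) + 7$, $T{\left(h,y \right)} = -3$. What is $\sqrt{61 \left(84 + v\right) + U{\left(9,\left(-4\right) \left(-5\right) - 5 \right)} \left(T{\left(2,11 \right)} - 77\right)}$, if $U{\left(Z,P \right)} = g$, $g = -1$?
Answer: $\sqrt{6546} \approx 80.907$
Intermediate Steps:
$v = 22$ ($v = 15 + 7 = 22$)
$U{\left(Z,P \right)} = -1$
$\sqrt{61 \left(84 + v\right) + U{\left(9,\left(-4\right) \left(-5\right) - 5 \right)} \left(T{\left(2,11 \right)} - 77\right)} = \sqrt{61 \left(84 + 22\right) - \left(-3 - 77\right)} = \sqrt{61 \cdot 106 - -80} = \sqrt{6466 + 80} = \sqrt{6546}$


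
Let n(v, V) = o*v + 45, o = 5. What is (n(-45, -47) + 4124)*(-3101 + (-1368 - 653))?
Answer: -20201168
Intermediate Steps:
n(v, V) = 45 + 5*v (n(v, V) = 5*v + 45 = 45 + 5*v)
(n(-45, -47) + 4124)*(-3101 + (-1368 - 653)) = ((45 + 5*(-45)) + 4124)*(-3101 + (-1368 - 653)) = ((45 - 225) + 4124)*(-3101 - 2021) = (-180 + 4124)*(-5122) = 3944*(-5122) = -20201168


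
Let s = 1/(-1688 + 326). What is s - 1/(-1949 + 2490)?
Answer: -1903/736842 ≈ -0.0025826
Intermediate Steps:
s = -1/1362 (s = 1/(-1362) = -1/1362 ≈ -0.00073421)
s - 1/(-1949 + 2490) = -1/1362 - 1/(-1949 + 2490) = -1/1362 - 1/541 = -1903/736842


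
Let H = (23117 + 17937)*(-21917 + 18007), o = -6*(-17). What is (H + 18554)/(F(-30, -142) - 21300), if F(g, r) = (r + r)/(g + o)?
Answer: 2889046548/383471 ≈ 7533.9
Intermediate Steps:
o = 102
F(g, r) = 2*r/(102 + g) (F(g, r) = (r + r)/(g + 102) = (2*r)/(102 + g) = 2*r/(102 + g))
H = -160521140 (H = 41054*(-3910) = -160521140)
(H + 18554)/(F(-30, -142) - 21300) = (-160521140 + 18554)/(2*(-142)/(102 - 30) - 21300) = -160502586/(2*(-142)/72 - 21300) = -160502586/(2*(-142)*(1/72) - 21300) = -160502586/(-71/18 - 21300) = -160502586/(-383471/18) = -160502586*(-18/383471) = 2889046548/383471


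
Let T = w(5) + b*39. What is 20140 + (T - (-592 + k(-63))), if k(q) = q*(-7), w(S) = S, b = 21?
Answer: 21115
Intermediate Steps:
k(q) = -7*q
T = 824 (T = 5 + 21*39 = 5 + 819 = 824)
20140 + (T - (-592 + k(-63))) = 20140 + (824 - (-592 - 7*(-63))) = 20140 + (824 - (-592 + 441)) = 20140 + (824 - 1*(-151)) = 20140 + (824 + 151) = 20140 + 975 = 21115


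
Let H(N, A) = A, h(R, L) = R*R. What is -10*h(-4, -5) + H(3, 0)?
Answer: -160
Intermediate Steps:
h(R, L) = R²
-10*h(-4, -5) + H(3, 0) = -10*(-4)² + 0 = -10*16 + 0 = -160 + 0 = -160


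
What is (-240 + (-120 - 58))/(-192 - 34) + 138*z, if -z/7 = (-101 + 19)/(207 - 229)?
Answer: -4473179/1243 ≈ -3598.7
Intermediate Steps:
z = -287/11 (z = -7*(-101 + 19)/(207 - 229) = -(-574)/(-22) = -(-574)*(-1)/22 = -7*41/11 = -287/11 ≈ -26.091)
(-240 + (-120 - 58))/(-192 - 34) + 138*z = (-240 + (-120 - 58))/(-192 - 34) + 138*(-287/11) = (-240 - 178)/(-226) - 39606/11 = -418*(-1/226) - 39606/11 = 209/113 - 39606/11 = -4473179/1243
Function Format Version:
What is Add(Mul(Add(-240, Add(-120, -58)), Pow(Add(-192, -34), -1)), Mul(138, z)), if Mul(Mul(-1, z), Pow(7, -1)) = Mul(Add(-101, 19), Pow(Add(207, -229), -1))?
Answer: Rational(-4473179, 1243) ≈ -3598.7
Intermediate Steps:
z = Rational(-287, 11) (z = Mul(-7, Mul(Add(-101, 19), Pow(Add(207, -229), -1))) = Mul(-7, Mul(-82, Pow(-22, -1))) = Mul(-7, Mul(-82, Rational(-1, 22))) = Mul(-7, Rational(41, 11)) = Rational(-287, 11) ≈ -26.091)
Add(Mul(Add(-240, Add(-120, -58)), Pow(Add(-192, -34), -1)), Mul(138, z)) = Add(Mul(Add(-240, Add(-120, -58)), Pow(Add(-192, -34), -1)), Mul(138, Rational(-287, 11))) = Add(Mul(Add(-240, -178), Pow(-226, -1)), Rational(-39606, 11)) = Add(Mul(-418, Rational(-1, 226)), Rational(-39606, 11)) = Add(Rational(209, 113), Rational(-39606, 11)) = Rational(-4473179, 1243)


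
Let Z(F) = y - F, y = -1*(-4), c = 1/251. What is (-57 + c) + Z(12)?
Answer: -16314/251 ≈ -64.996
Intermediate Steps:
c = 1/251 ≈ 0.0039841
y = 4
Z(F) = 4 - F
(-57 + c) + Z(12) = (-57 + 1/251) + (4 - 1*12) = -14306/251 + (4 - 12) = -14306/251 - 8 = -16314/251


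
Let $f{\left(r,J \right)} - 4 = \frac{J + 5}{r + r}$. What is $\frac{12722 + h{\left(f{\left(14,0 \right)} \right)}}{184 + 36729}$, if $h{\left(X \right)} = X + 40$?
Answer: $\frac{357453}{1033564} \approx 0.34585$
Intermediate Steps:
$f{\left(r,J \right)} = 4 + \frac{5 + J}{2 r}$ ($f{\left(r,J \right)} = 4 + \frac{J + 5}{r + r} = 4 + \frac{5 + J}{2 r}$)
$h{\left(X \right)} = 40 + X$
$\frac{12722 + h{\left(f{\left(14,0 \right)} \right)}}{184 + 36729} = \frac{12722 + \left(40 + \frac{5 + 0 + 8 \cdot 14}{2 \cdot 14}\right)}{184 + 36729} = \frac{12722 + \left(40 + \frac{1}{2} \cdot \frac{1}{14} \left(5 + 0 + 112\right)\right)}{36913} = \left(12722 + \left(40 + \frac{1}{2} \cdot \frac{1}{14} \cdot 117\right)\right) \frac{1}{36913} = \left(12722 + \left(40 + \frac{117}{28}\right)\right) \frac{1}{36913} = \left(12722 + \frac{1237}{28}\right) \frac{1}{36913} = \frac{357453}{28} \cdot \frac{1}{36913} = \frac{357453}{1033564}$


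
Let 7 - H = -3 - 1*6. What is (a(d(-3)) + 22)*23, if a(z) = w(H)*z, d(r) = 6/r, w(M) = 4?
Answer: 322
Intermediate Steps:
H = 16 (H = 7 - (-3 - 1*6) = 7 - (-3 - 6) = 7 - 1*(-9) = 7 + 9 = 16)
a(z) = 4*z
(a(d(-3)) + 22)*23 = (4*(6/(-3)) + 22)*23 = (4*(6*(-⅓)) + 22)*23 = (4*(-2) + 22)*23 = (-8 + 22)*23 = 14*23 = 322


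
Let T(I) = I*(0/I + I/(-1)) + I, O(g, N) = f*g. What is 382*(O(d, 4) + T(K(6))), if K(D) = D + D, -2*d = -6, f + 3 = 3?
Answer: -50424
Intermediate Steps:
f = 0 (f = -3 + 3 = 0)
d = 3 (d = -½*(-6) = 3)
O(g, N) = 0 (O(g, N) = 0*g = 0)
K(D) = 2*D
T(I) = I - I² (T(I) = I*(0 + I*(-1)) + I = I*(0 - I) + I = I*(-I) + I = -I² + I = I - I²)
382*(O(d, 4) + T(K(6))) = 382*(0 + (2*6)*(1 - 2*6)) = 382*(0 + 12*(1 - 1*12)) = 382*(0 + 12*(1 - 12)) = 382*(0 + 12*(-11)) = 382*(0 - 132) = 382*(-132) = -50424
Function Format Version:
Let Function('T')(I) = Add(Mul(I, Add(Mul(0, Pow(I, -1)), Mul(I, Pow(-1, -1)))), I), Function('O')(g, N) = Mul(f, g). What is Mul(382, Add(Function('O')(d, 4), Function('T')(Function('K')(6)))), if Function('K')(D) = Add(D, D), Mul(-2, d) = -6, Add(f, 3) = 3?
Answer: -50424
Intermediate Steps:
f = 0 (f = Add(-3, 3) = 0)
d = 3 (d = Mul(Rational(-1, 2), -6) = 3)
Function('O')(g, N) = 0 (Function('O')(g, N) = Mul(0, g) = 0)
Function('K')(D) = Mul(2, D)
Function('T')(I) = Add(I, Mul(-1, Pow(I, 2))) (Function('T')(I) = Add(Mul(I, Add(0, Mul(I, -1))), I) = Add(Mul(I, Add(0, Mul(-1, I))), I) = Add(Mul(I, Mul(-1, I)), I) = Add(Mul(-1, Pow(I, 2)), I) = Add(I, Mul(-1, Pow(I, 2))))
Mul(382, Add(Function('O')(d, 4), Function('T')(Function('K')(6)))) = Mul(382, Add(0, Mul(Mul(2, 6), Add(1, Mul(-1, Mul(2, 6)))))) = Mul(382, Add(0, Mul(12, Add(1, Mul(-1, 12))))) = Mul(382, Add(0, Mul(12, Add(1, -12)))) = Mul(382, Add(0, Mul(12, -11))) = Mul(382, Add(0, -132)) = Mul(382, -132) = -50424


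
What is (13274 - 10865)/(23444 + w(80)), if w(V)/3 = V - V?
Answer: 2409/23444 ≈ 0.10276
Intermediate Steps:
w(V) = 0 (w(V) = 3*(V - V) = 3*0 = 0)
(13274 - 10865)/(23444 + w(80)) = (13274 - 10865)/(23444 + 0) = 2409/23444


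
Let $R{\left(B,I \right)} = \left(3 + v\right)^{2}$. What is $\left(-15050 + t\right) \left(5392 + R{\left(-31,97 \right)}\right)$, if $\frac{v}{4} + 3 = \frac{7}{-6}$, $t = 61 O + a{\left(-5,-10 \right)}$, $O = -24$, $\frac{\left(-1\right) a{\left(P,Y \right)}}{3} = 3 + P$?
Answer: $- \frac{828850172}{9} \approx -9.2094 \cdot 10^{7}$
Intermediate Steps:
$a{\left(P,Y \right)} = -9 - 3 P$ ($a{\left(P,Y \right)} = - 3 \left(3 + P\right) = -9 - 3 P$)
$t = -1458$ ($t = 61 \left(-24\right) - -6 = -1464 + \left(-9 + 15\right) = -1464 + 6 = -1458$)
$v = - \frac{50}{3}$ ($v = -12 + 4 \frac{7}{-6} = -12 + 4 \cdot 7 \left(- \frac{1}{6}\right) = -12 + 4 \left(- \frac{7}{6}\right) = -12 - \frac{14}{3} = - \frac{50}{3} \approx -16.667$)
$R{\left(B,I \right)} = \frac{1681}{9}$ ($R{\left(B,I \right)} = \left(3 - \frac{50}{3}\right)^{2} = \left(- \frac{41}{3}\right)^{2} = \frac{1681}{9}$)
$\left(-15050 + t\right) \left(5392 + R{\left(-31,97 \right)}\right) = \left(-15050 - 1458\right) \left(5392 + \frac{1681}{9}\right) = \left(-16508\right) \frac{50209}{9} = - \frac{828850172}{9}$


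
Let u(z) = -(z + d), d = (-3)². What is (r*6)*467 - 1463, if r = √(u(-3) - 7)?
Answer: -1463 + 2802*I*√13 ≈ -1463.0 + 10103.0*I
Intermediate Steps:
d = 9
u(z) = -9 - z (u(z) = -(z + 9) = -(9 + z) = -9 - z)
r = I*√13 (r = √((-9 - 1*(-3)) - 7) = √((-9 + 3) - 7) = √(-6 - 7) = √(-13) = I*√13 ≈ 3.6056*I)
(r*6)*467 - 1463 = ((I*√13)*6)*467 - 1463 = (6*I*√13)*467 - 1463 = 2802*I*√13 - 1463 = -1463 + 2802*I*√13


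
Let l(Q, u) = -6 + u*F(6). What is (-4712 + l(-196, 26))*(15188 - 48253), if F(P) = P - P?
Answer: 156000670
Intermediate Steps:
F(P) = 0
l(Q, u) = -6 (l(Q, u) = -6 + u*0 = -6 + 0 = -6)
(-4712 + l(-196, 26))*(15188 - 48253) = (-4712 - 6)*(15188 - 48253) = -4718*(-33065) = 156000670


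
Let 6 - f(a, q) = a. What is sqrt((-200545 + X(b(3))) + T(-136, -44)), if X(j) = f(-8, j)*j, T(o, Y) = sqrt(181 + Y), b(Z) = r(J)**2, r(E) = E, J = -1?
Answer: sqrt(-200531 + sqrt(137)) ≈ 447.79*I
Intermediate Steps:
f(a, q) = 6 - a
b(Z) = 1 (b(Z) = (-1)**2 = 1)
X(j) = 14*j (X(j) = (6 - 1*(-8))*j = (6 + 8)*j = 14*j)
sqrt((-200545 + X(b(3))) + T(-136, -44)) = sqrt((-200545 + 14*1) + sqrt(181 - 44)) = sqrt((-200545 + 14) + sqrt(137)) = sqrt(-200531 + sqrt(137))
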